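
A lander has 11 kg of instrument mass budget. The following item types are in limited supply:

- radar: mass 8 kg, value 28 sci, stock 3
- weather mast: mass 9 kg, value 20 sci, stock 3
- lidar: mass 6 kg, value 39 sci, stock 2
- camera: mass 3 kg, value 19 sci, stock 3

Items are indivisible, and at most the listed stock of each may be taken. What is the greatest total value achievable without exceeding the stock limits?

Top feasible selections:
- 1×lidar + 1×camera: mass 9, value 58
- 3×camera: mass 9, value 57
- 1×radar + 1×camera: mass 11, value 47
- 1×lidar: mass 6, value 39
Best: 58 sci.

58 sci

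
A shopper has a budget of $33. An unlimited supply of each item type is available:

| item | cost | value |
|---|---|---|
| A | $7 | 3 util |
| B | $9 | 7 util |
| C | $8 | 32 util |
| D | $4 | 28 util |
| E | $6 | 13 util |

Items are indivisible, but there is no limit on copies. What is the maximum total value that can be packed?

224 util

Best value-per-unit is D at 28/4, and filling with it alone uses cost 8×4=32. No mix of the others beats 8×28 = 224.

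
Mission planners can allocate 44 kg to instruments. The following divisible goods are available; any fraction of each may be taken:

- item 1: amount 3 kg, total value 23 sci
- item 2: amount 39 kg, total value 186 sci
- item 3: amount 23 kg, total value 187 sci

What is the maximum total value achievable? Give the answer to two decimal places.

Take in order of value per unit:
- item 3 (187/23 per unit): all 23 → value 187, running total 187.00
- item 1 (23/3 per unit): all 3 → value 23, running total 210.00
- item 2 (186/39 per unit): 18 of 39 → value 18×186/39 = 85.8462, running total 295.85
Total 295.85.

295.85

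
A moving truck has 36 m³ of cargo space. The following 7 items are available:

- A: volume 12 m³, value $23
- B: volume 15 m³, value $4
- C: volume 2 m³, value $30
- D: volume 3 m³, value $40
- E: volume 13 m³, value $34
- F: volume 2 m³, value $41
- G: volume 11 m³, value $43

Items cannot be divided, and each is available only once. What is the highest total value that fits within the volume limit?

Check high-value combinations within 36 m³:
- C+D+E+F+G: volume 2+3+13+2+11=31, value 30+40+34+41+43=188
- A+C+D+F+G: volume 12+2+3+2+11=30, value 23+30+40+41+43=177
- A+C+D+E+F: volume 12+2+3+13+2=32, value 23+30+40+34+41=168
- D+E+F+G: volume 3+13+2+11=29, value 40+34+41+43=158
- B+C+D+F+G: volume 15+2+3+2+11=33, value 4+30+40+41+43=158
Best: $188.

$188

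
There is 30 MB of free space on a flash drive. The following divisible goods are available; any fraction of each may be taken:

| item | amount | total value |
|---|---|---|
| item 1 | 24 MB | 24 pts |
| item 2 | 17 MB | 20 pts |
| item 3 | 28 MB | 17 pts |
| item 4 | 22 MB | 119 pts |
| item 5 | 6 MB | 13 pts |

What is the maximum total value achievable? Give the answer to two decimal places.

Take in order of value per unit:
- item 4 (119/22 per unit): all 22 → value 119, running total 119.00
- item 5 (13/6 per unit): all 6 → value 13, running total 132.00
- item 2 (20/17 per unit): 2 of 17 → value 2×20/17 = 2.3529, running total 134.35
Total 134.35.

134.35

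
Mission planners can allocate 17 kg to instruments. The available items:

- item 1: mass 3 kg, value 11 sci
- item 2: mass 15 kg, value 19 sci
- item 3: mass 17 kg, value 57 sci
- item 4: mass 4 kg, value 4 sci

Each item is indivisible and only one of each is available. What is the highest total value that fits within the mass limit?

57 sci

Check high-value combinations within 17 kg:
- item 3: mass 17, value 57
- item 2: mass 15, value 19
- item 1+item 4: mass 3+4=7, value 11+4=15
Best: 57 sci.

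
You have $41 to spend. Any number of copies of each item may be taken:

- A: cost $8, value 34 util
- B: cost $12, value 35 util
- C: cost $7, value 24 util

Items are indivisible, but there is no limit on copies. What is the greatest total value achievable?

Best value-per-unit is A at 34/8, and filling with it alone uses cost 5×8=40. No mix of the others beats 5×34 = 170.

170 util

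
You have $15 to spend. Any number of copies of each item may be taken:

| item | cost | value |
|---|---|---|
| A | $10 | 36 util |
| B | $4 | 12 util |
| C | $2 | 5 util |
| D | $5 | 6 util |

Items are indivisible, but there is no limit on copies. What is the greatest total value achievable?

48 util

Best value-per-unit is A at 36/10; filling with it alone gives 1×36 = 36.
Optimal mix: 1×A + 1×B → cost 14, value 48.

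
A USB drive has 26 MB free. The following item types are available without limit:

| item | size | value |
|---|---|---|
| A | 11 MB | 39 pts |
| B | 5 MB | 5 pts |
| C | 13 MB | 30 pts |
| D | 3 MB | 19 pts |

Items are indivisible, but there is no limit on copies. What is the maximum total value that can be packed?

Best value-per-unit is D at 19/3, and filling with it alone uses size 8×3=24. No mix of the others beats 8×19 = 152.

152 pts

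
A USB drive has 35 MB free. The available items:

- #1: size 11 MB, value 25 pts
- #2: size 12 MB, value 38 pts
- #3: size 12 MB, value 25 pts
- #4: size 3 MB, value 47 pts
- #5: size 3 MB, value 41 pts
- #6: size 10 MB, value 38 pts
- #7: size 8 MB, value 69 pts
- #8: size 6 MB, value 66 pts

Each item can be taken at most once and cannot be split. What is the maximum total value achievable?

261 pts

Check high-value combinations within 35 MB:
- #4+#5+#6+#7+#8: size 3+3+10+8+6=30, value 47+41+38+69+66=261
- #2+#4+#5+#7+#8: size 12+3+3+8+6=32, value 38+47+41+69+66=261
- #1+#4+#5+#7+#8: size 11+3+3+8+6=31, value 25+47+41+69+66=248
- #3+#4+#5+#7+#8: size 12+3+3+8+6=32, value 25+47+41+69+66=248
- #2+#4+#5+#6+#8: size 12+3+3+10+6=34, value 38+47+41+38+66=230
Best: 261 pts.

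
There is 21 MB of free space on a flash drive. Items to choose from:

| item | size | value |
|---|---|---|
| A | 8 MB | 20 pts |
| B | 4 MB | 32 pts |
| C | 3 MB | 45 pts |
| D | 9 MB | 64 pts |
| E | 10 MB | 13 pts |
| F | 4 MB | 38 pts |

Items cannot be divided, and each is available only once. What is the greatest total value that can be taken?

179 pts

This is a 0/1 knapsack; check combinations near the capacity.
- B+C+D+F: size 4+3+9+4=20, value 32+45+64+38=179
- C+D+F: size 3+9+4=16, value 45+64+38=147
- B+C+D: size 4+3+9=16, value 32+45+64=141
- A+B+C+F: size 8+4+3+4=19, value 20+32+45+38=135
- B+D+F: size 4+9+4=17, value 32+64+38=134
Best: 179 pts.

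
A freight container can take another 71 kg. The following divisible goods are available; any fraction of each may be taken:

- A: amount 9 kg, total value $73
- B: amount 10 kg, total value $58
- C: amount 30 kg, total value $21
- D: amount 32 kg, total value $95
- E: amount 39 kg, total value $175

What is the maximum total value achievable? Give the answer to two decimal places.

Take in order of value per unit:
- A (73/9 per unit): all 9 → value 73, running total 73.00
- B (58/10 per unit): all 10 → value 58, running total 131.00
- E (175/39 per unit): all 39 → value 175, running total 306.00
- D (95/32 per unit): 13 of 32 → value 13×95/32 = 38.5938, running total 344.59
Total 344.59.

344.59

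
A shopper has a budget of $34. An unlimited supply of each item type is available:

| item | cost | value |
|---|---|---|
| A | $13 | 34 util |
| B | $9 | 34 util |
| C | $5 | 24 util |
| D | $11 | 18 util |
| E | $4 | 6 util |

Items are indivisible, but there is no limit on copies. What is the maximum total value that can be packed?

Best value-per-unit is C at 24/5; filling with it alone gives 6×24 = 144.
Optimal mix: 1×B + 5×C → cost 34, value 154.

154 util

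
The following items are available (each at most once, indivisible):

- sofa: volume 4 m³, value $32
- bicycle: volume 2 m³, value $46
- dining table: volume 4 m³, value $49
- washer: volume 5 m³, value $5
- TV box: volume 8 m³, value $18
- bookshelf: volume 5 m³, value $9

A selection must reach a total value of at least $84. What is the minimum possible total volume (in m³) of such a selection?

6

Subsets with value ≥ 84, sorted by total volume:
- bicycle+dining table: volume 6, value 95
- sofa+bicycle+dining table: volume 10, value 127
Minimum volume: 6 m³.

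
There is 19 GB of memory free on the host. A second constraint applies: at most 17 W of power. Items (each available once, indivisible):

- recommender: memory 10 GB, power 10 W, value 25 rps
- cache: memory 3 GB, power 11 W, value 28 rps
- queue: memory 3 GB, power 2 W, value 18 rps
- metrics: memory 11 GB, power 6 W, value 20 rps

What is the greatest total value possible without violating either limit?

Feasible sets respecting both limits:
- cache+metrics: memory 14, power 17, value 48
- cache+queue: memory 6, power 13, value 46
- recommender+queue: memory 13, power 12, value 43
Best: 48 rps.

48 rps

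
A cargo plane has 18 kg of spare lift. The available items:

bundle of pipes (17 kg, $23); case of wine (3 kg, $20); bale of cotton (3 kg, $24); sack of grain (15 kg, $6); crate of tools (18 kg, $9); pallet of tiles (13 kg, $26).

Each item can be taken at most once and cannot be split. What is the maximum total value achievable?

This is a 0/1 knapsack; check combinations near the capacity.
- bale of cotton+pallet of tiles: weight 3+13=16, value 24+26=50
- case of wine+pallet of tiles: weight 3+13=16, value 20+26=46
- case of wine+bale of cotton: weight 3+3=6, value 20+24=44
Best: $50.

$50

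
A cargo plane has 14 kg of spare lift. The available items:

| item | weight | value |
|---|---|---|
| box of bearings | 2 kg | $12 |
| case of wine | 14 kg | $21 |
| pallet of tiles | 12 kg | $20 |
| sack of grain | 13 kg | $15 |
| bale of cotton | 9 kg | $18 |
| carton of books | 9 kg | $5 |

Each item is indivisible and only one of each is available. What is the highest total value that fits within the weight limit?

$32

Check high-value combinations within 14 kg:
- box of bearings+pallet of tiles: weight 2+12=14, value 12+20=32
- box of bearings+bale of cotton: weight 2+9=11, value 12+18=30
- case of wine: weight 14, value 21
- pallet of tiles: weight 12, value 20
Best: $32.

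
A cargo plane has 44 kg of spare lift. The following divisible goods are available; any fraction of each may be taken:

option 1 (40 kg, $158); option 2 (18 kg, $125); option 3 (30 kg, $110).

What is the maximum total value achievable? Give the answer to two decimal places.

227.70

Take in order of value per unit:
- option 2 (125/18 per unit): all 18 → value 125, running total 125.00
- option 1 (158/40 per unit): 26 of 40 → value 26×158/40 = 102.7000, running total 227.70
Total 227.70.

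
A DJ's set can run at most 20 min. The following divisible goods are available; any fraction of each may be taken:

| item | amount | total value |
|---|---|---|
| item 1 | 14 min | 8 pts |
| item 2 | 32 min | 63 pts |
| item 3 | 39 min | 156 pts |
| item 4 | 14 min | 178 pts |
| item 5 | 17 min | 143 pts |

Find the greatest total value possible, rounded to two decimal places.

228.47

Take in order of value per unit:
- item 4 (178/14 per unit): all 14 → value 178, running total 178.00
- item 5 (143/17 per unit): 6 of 17 → value 6×143/17 = 50.4706, running total 228.47
Total 228.47.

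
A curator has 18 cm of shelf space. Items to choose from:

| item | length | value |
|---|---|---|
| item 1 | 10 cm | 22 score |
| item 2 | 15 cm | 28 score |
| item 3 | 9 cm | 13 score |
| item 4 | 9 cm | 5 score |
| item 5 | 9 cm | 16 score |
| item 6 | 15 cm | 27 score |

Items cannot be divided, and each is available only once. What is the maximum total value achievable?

29 score

Check high-value combinations within 18 cm:
- item 3+item 5: length 9+9=18, value 13+16=29
- item 2: length 15, value 28
- item 6: length 15, value 27
- item 1: length 10, value 22
Best: 29 score.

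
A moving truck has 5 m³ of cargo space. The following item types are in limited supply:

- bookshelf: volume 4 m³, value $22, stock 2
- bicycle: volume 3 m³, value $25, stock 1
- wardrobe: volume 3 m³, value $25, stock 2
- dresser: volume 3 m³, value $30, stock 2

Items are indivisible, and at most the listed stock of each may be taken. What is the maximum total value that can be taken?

$30

Top feasible selections:
- 1×dresser: volume 3, value 30
- 1×wardrobe: volume 3, value 25
- 1×bicycle: volume 3, value 25
Best: $30.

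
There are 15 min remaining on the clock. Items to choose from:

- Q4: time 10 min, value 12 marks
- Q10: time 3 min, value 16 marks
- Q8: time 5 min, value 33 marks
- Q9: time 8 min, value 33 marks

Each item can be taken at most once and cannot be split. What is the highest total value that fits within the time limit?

66 marks

This is a 0/1 knapsack; check combinations near the capacity.
- Q8+Q9: time 5+8=13, value 33+33=66
- Q10+Q8: time 3+5=8, value 16+33=49
- Q10+Q9: time 3+8=11, value 16+33=49
- Q4+Q8: time 10+5=15, value 12+33=45
- Q8: time 5, value 33
Best: 66 marks.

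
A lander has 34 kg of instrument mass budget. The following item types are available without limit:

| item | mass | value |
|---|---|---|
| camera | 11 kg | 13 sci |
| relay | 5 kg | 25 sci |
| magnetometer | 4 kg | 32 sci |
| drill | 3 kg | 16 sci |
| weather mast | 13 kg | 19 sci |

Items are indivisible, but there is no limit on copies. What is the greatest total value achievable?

256 sci

Best value-per-unit is magnetometer at 32/4, and filling with it alone uses mass 8×4=32. No mix of the others beats 8×32 = 256.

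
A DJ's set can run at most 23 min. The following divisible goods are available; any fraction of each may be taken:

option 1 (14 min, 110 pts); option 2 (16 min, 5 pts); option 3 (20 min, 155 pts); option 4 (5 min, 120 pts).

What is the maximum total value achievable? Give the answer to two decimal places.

261.00

Take in order of value per unit:
- option 4 (120/5 per unit): all 5 → value 120, running total 120.00
- option 1 (110/14 per unit): all 14 → value 110, running total 230.00
- option 3 (155/20 per unit): 4 of 20 → value 4×155/20 = 31.0000, running total 261.00
Total 261.00.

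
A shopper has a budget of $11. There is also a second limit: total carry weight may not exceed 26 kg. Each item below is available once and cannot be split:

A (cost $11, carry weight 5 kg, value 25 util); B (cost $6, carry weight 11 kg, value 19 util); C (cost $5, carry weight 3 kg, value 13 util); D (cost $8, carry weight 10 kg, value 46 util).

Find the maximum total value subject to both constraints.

Feasible sets respecting both limits:
- D: cost 8, carry weight 10, value 46
- B+C: cost 11, carry weight 14, value 32
- A: cost 11, carry weight 5, value 25
- B: cost 6, carry weight 11, value 19
Best: 46 util.

46 util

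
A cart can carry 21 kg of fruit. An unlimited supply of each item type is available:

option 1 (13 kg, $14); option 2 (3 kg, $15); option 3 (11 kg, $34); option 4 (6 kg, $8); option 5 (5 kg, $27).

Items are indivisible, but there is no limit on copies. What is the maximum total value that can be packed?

Best value-per-unit is option 5 at 27/5; filling with it alone gives 4×27 = 108.
Optimal mix: 2×option 2 + 3×option 5 → weight 21, value 111.

$111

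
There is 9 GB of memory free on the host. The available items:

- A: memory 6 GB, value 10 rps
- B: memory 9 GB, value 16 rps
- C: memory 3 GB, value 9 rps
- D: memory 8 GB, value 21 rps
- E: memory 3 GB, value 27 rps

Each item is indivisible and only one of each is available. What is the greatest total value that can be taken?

37 rps

Check high-value combinations within 9 GB:
- A+E: memory 6+3=9, value 10+27=37
- C+E: memory 3+3=6, value 9+27=36
- E: memory 3, value 27
- D: memory 8, value 21
- A+C: memory 6+3=9, value 10+9=19
Best: 37 rps.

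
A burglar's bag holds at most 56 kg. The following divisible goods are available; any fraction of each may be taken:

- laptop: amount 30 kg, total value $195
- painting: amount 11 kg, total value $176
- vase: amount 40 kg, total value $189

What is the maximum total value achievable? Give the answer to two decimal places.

Take in order of value per unit:
- painting (176/11 per unit): all 11 → value 176, running total 176.00
- laptop (195/30 per unit): all 30 → value 195, running total 371.00
- vase (189/40 per unit): 15 of 40 → value 15×189/40 = 70.8750, running total 441.88
Total 441.88.

441.88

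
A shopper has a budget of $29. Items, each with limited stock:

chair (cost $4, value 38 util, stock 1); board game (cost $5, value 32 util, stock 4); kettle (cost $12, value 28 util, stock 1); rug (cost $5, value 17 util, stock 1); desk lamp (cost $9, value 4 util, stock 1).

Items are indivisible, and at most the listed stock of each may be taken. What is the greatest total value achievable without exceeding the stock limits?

183 util

Top feasible selections:
- 1×chair + 4×board game + 1×rug: cost 29, value 183
- 1×chair + 4×board game: cost 24, value 166
- 1×chair + 3×board game + 1×rug: cost 24, value 151
- 4×board game + 1×rug: cost 25, value 145
Best: 183 util.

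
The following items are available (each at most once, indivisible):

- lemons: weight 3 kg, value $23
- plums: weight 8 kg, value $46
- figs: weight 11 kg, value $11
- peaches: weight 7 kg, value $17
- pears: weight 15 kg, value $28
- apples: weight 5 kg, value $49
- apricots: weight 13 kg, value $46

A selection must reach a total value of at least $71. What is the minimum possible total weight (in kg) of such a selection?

8

Subsets with value ≥ 71, sorted by total weight:
- lemons+apples: weight 8, value 72
- plums+apples: weight 13, value 95
- lemons+peaches+apples: weight 15, value 89
Minimum weight: 8 kg.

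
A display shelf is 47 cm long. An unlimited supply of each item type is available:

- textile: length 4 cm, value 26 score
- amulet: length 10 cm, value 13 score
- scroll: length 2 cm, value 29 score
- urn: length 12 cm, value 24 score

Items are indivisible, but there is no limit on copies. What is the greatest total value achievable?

Best value-per-unit is scroll at 29/2, and filling with it alone uses length 23×2=46. No mix of the others beats 23×29 = 667.

667 score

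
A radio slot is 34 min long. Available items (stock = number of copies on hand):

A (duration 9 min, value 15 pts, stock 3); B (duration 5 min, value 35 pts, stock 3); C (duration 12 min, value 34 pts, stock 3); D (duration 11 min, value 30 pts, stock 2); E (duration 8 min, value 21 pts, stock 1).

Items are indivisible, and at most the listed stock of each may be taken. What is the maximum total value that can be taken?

Best selections within duration 34 and stock limits:
- 3×B + 1×D + 1×E: duration 34, value 156
- 1×A + 3×B + 1×E: duration 32, value 141
Best: 156 pts.

156 pts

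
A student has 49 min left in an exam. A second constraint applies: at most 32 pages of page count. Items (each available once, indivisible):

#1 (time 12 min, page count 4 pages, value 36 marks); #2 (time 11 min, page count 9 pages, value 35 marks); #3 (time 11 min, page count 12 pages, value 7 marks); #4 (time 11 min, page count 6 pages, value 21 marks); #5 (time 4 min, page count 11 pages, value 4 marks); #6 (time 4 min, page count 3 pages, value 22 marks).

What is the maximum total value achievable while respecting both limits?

114 marks

Feasible sets respecting both limits:
- #1+#2+#4+#6: time 38, page count 22, value 114
- #1+#2+#3+#6: time 38, page count 28, value 100
- #1+#2+#3+#4: time 45, page count 31, value 99
- #1+#2+#5+#6: time 31, page count 27, value 97
Best: 114 marks.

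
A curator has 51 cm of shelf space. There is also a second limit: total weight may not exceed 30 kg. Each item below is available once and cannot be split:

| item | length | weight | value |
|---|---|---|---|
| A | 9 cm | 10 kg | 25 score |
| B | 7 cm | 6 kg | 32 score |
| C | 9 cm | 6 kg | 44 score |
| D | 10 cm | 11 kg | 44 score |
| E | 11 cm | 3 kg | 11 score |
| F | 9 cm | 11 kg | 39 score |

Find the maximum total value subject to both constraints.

131 score

Feasible sets respecting both limits:
- B+C+D+E: length 37, weight 26, value 131
- C+D+F: length 28, weight 28, value 127
- B+C+E+F: length 36, weight 26, value 126
Best: 131 score.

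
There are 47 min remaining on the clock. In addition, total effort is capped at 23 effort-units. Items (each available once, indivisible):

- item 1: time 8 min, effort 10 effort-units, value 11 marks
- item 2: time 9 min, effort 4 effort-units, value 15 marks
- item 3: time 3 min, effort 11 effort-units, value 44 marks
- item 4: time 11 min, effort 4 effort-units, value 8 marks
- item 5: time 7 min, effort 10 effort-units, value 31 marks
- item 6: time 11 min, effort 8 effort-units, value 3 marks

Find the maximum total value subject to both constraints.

75 marks

Feasible sets respecting both limits:
- item 3+item 5: time 10, effort 21, value 75
- item 2+item 3+item 4: time 23, effort 19, value 67
- item 2+item 3+item 6: time 23, effort 23, value 62
- item 2+item 3: time 12, effort 15, value 59
Best: 75 marks.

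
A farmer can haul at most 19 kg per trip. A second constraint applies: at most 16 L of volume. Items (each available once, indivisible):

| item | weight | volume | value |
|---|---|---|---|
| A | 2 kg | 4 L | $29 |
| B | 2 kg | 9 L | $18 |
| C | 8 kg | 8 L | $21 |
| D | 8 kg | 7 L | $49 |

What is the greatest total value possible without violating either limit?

$78

Feasible sets respecting both limits:
- A+D: weight 10, volume 11, value 78
- C+D: weight 16, volume 15, value 70
- B+D: weight 10, volume 16, value 67
- A+C: weight 10, volume 12, value 50
Best: $78.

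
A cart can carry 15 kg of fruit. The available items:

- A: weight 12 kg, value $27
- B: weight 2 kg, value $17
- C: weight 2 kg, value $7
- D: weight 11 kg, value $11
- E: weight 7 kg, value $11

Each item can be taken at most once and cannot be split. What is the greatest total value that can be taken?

Check high-value combinations within 15 kg:
- A+B: weight 12+2=14, value 27+17=44
- B+C+E: weight 2+2+7=11, value 17+7+11=35
- B+C+D: weight 2+2+11=15, value 17+7+11=35
- A+C: weight 12+2=14, value 27+7=34
Best: $44.

$44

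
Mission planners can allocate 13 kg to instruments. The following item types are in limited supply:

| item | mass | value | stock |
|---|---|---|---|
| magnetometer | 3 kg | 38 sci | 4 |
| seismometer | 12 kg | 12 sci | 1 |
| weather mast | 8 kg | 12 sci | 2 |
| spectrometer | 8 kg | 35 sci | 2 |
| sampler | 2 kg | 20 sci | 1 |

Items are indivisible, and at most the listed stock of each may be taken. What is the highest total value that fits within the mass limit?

Best selections within mass 13 and stock limits:
- 4×magnetometer: mass 12, value 152
- 3×magnetometer + 1×sampler: mass 11, value 134
Best: 152 sci.

152 sci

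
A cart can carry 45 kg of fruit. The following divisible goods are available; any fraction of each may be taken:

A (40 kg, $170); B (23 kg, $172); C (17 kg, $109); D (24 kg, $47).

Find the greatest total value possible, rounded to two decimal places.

Take in order of value per unit:
- B (172/23 per unit): all 23 → value 172, running total 172.00
- C (109/17 per unit): all 17 → value 109, running total 281.00
- A (170/40 per unit): 5 of 40 → value 5×170/40 = 21.2500, running total 302.25
Total 302.25.

302.25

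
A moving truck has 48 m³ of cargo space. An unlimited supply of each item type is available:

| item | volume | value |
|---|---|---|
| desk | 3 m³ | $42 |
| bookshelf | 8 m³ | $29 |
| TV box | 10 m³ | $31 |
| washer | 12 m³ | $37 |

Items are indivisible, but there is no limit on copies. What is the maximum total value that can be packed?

$672

Best value-per-unit is desk at 42/3, and filling with it alone uses volume 16×3=48. No mix of the others beats 16×42 = 672.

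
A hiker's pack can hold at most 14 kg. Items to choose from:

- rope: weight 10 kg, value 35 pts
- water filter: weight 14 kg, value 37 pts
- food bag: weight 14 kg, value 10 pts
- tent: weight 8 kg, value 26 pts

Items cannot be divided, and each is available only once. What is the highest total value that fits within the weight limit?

37 pts

Check high-value combinations within 14 kg:
- water filter: weight 14, value 37
- rope: weight 10, value 35
- tent: weight 8, value 26
- food bag: weight 14, value 10
Best: 37 pts.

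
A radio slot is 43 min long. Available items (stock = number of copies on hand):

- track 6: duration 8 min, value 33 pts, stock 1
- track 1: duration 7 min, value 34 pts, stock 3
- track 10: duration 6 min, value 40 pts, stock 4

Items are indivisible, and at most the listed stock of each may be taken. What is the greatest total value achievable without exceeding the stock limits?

228 pts

Top feasible selections:
- 2×track 1 + 4×track 10: duration 38, value 228
- 1×track 6 + 1×track 1 + 4×track 10: duration 39, value 227
- 3×track 1 + 3×track 10: duration 39, value 222
- 1×track 6 + 2×track 1 + 3×track 10: duration 40, value 221
Best: 228 pts.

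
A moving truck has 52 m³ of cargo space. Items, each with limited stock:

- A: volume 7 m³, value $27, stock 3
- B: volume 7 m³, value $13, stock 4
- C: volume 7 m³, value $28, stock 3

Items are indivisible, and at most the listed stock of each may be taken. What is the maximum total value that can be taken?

Best selections within volume 52 and stock limits:
- 3×A + 1×B + 3×C: volume 49, value 178
- 3×A + 3×C: volume 42, value 165
- 2×A + 2×B + 3×C: volume 49, value 164
Best: $178.

$178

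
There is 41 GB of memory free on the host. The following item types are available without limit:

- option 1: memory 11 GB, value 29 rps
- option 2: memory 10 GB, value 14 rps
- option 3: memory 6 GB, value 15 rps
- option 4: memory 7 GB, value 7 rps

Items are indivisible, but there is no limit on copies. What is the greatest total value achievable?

104 rps

Best value-per-unit is option 1 at 29/11; filling with it alone gives 3×29 = 87.
Optimal mix: 1×option 1 + 5×option 3 → memory 41, value 104.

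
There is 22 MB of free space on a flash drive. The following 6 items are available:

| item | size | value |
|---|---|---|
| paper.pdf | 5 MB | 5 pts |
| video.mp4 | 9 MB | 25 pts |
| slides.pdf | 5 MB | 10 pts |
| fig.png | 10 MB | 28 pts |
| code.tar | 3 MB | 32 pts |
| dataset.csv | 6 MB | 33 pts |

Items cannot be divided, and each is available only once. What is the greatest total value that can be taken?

93 pts

Check high-value combinations within 22 MB:
- fig.png+code.tar+dataset.csv: size 10+3+6=19, value 28+32+33=93
- video.mp4+code.tar+dataset.csv: size 9+3+6=18, value 25+32+33=90
- video.mp4+fig.png+code.tar: size 9+10+3=22, value 25+28+32=85
Best: 93 pts.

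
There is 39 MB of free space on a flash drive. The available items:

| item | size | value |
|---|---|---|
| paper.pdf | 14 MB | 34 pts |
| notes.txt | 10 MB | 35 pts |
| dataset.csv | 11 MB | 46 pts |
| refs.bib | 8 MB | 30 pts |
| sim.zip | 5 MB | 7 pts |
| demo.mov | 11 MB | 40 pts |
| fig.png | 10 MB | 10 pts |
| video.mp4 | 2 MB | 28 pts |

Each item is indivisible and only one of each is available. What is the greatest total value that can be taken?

Check high-value combinations within 39 MB:
- notes.txt+dataset.csv+sim.zip+demo.mov+video.mp4: size 10+11+5+11+2=39, value 35+46+7+40+28=156
- dataset.csv+refs.bib+sim.zip+demo.mov+video.mp4: size 11+8+5+11+2=37, value 46+30+7+40+28=151
- notes.txt+dataset.csv+demo.mov+video.mp4: size 10+11+11+2=34, value 35+46+40+28=149
- paper.pdf+dataset.csv+demo.mov+video.mp4: size 14+11+11+2=38, value 34+46+40+28=148
Best: 156 pts.

156 pts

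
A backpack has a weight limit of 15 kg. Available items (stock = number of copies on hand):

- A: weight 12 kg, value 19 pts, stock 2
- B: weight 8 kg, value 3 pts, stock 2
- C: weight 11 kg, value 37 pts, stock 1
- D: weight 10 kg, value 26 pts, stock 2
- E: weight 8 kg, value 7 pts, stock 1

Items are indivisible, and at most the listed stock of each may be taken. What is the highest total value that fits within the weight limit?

37 pts

Top feasible selections:
- 1×C: weight 11, value 37
- 1×D: weight 10, value 26
- 1×A: weight 12, value 19
- 1×E: weight 8, value 7
Best: 37 pts.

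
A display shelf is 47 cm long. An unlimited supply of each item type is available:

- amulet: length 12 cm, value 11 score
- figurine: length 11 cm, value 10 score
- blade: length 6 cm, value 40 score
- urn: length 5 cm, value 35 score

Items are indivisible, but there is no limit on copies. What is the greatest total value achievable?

Best value-per-unit is urn at 35/5; filling with it alone gives 9×35 = 315.
Optimal mix: 2×blade + 7×urn → length 47, value 325.

325 score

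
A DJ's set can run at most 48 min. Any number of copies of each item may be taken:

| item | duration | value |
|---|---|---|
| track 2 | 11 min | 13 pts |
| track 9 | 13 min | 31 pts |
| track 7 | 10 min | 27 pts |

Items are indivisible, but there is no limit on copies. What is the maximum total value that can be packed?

Best value-per-unit is track 7 at 27/10; filling with it alone gives 4×27 = 108.
Optimal mix: 2×track 9 + 2×track 7 → duration 46, value 116.

116 pts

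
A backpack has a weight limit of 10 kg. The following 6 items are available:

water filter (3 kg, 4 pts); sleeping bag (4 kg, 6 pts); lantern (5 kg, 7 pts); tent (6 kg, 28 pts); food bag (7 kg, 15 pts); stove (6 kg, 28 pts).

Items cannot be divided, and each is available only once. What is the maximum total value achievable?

34 pts

This is a 0/1 knapsack; check combinations near the capacity.
- sleeping bag+tent: weight 4+6=10, value 6+28=34
- sleeping bag+stove: weight 4+6=10, value 6+28=34
- water filter+tent: weight 3+6=9, value 4+28=32
- water filter+stove: weight 3+6=9, value 4+28=32
Best: 34 pts.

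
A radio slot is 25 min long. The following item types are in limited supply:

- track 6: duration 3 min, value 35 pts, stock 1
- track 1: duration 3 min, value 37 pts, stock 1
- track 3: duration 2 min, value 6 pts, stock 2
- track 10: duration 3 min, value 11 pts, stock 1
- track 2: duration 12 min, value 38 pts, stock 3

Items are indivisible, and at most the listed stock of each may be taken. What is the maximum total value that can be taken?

Top feasible selections:
- 1×track 6 + 1×track 1 + 2×track 3 + 1×track 10 + 1×track 2: duration 25, value 133
- 1×track 6 + 1×track 1 + 1×track 3 + 1×track 10 + 1×track 2: duration 23, value 127
Best: 133 pts.

133 pts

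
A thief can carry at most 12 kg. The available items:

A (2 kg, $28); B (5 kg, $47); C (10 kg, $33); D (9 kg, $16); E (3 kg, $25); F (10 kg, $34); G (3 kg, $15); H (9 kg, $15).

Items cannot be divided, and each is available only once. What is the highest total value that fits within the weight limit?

Check high-value combinations within 12 kg:
- A+B+E: weight 2+5+3=10, value 28+47+25=100
- A+B+G: weight 2+5+3=10, value 28+47+15=90
- B+E+G: weight 5+3+3=11, value 47+25+15=87
- A+B: weight 2+5=7, value 28+47=75
- B+E: weight 5+3=8, value 47+25=72
Best: $100.

$100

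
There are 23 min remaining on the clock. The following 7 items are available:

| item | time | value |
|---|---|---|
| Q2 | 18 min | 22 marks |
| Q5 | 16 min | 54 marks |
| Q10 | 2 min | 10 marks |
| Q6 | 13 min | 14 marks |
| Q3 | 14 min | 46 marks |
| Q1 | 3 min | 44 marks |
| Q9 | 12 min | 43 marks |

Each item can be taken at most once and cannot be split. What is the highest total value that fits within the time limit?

This is a 0/1 knapsack; check combinations near the capacity.
- Q5+Q10+Q1: time 16+2+3=21, value 54+10+44=108
- Q10+Q3+Q1: time 2+14+3=19, value 10+46+44=100
- Q5+Q1: time 16+3=19, value 54+44=98
- Q10+Q1+Q9: time 2+3+12=17, value 10+44+43=97
- Q3+Q1: time 14+3=17, value 46+44=90
Best: 108 marks.

108 marks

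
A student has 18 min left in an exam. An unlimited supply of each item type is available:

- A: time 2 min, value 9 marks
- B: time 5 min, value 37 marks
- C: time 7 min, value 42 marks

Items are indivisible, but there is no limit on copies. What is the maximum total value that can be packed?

120 marks

Best value-per-unit is B at 37/5; filling with it alone gives 3×37 = 111.
Optimal mix: 1×A + 3×B → time 17, value 120.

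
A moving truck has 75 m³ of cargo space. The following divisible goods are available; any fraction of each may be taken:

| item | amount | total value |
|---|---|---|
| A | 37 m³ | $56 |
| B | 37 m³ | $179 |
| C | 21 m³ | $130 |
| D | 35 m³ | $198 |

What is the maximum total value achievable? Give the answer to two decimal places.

Take in order of value per unit:
- C (130/21 per unit): all 21 → value 130, running total 130.00
- D (198/35 per unit): all 35 → value 198, running total 328.00
- B (179/37 per unit): 19 of 37 → value 19×179/37 = 91.9189, running total 419.92
Total 419.92.

419.92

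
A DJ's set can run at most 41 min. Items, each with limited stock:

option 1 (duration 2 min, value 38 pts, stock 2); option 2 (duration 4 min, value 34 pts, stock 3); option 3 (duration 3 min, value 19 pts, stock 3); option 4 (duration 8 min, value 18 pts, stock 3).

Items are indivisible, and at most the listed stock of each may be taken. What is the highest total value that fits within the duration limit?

Best selections within duration 41 and stock limits:
- 2×option 1 + 3×option 2 + 3×option 3 + 2×option 4: duration 41, value 271
- 2×option 1 + 3×option 2 + 3×option 3 + 1×option 4: duration 33, value 253
- 2×option 1 + 3×option 2 + 2×option 3 + 2×option 4: duration 38, value 252
- 2×option 1 + 2×option 2 + 3×option 3 + 2×option 4: duration 37, value 237
Best: 271 pts.

271 pts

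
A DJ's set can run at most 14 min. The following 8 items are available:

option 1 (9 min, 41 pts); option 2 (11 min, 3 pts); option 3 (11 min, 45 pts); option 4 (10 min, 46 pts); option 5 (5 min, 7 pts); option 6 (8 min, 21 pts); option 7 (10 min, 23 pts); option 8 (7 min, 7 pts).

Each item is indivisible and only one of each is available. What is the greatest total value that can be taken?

48 pts

Check high-value combinations within 14 min:
- option 1+option 5: duration 9+5=14, value 41+7=48
- option 4: duration 10, value 46
- option 3: duration 11, value 45
- option 1: duration 9, value 41
Best: 48 pts.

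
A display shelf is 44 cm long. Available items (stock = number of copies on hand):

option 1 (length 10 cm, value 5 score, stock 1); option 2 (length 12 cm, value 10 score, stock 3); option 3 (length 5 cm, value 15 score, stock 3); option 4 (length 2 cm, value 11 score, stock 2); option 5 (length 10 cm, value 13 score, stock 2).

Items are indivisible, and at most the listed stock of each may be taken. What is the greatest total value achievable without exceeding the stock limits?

93 score

Top feasible selections:
- 3×option 3 + 2×option 4 + 2×option 5: length 39, value 93
- 1×option 2 + 3×option 3 + 2×option 4 + 1×option 5: length 41, value 90
Best: 93 score.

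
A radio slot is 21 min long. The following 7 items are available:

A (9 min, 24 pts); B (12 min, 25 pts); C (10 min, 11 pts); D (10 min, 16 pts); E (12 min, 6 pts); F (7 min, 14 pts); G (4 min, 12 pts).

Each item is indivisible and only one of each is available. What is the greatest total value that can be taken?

50 pts

This is a 0/1 knapsack; check combinations near the capacity.
- A+F+G: duration 9+7+4=20, value 24+14+12=50
- A+B: duration 9+12=21, value 24+25=49
- D+F+G: duration 10+7+4=21, value 16+14+12=42
Best: 50 pts.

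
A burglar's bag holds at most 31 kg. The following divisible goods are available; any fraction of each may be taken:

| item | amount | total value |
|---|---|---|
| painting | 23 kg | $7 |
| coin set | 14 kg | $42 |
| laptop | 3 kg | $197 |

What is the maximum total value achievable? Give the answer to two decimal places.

243.26

Take in order of value per unit:
- laptop (197/3 per unit): all 3 → value 197, running total 197.00
- coin set (42/14 per unit): all 14 → value 42, running total 239.00
- painting (7/23 per unit): 14 of 23 → value 14×7/23 = 4.2609, running total 243.26
Total 243.26.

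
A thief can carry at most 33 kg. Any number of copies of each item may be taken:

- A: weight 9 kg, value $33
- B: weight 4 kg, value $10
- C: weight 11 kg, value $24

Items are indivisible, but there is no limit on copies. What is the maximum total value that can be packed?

$109

Best value-per-unit is A at 33/9; filling with it alone gives 3×33 = 99.
Optimal mix: 3×A + 1×B → weight 31, value 109.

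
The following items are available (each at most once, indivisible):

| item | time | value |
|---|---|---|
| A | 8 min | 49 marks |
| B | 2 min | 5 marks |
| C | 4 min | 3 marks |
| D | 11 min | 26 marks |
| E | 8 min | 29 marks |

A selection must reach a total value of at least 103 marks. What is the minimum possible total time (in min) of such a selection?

Subsets with value ≥ 103, sorted by total time:
- A+D+E: time 27, value 104
- A+B+D+E: time 29, value 109
Minimum time: 27 min.

27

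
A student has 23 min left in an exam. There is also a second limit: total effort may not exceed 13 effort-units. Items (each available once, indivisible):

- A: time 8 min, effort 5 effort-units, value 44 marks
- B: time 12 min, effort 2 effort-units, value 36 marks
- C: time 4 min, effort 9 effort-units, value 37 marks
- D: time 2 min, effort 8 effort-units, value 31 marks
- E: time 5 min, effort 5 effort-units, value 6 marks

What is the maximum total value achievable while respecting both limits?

80 marks

Feasible sets respecting both limits:
- A+B: time 20, effort 7, value 80
- A+D: time 10, effort 13, value 75
- B+C: time 16, effort 11, value 73
Best: 80 marks.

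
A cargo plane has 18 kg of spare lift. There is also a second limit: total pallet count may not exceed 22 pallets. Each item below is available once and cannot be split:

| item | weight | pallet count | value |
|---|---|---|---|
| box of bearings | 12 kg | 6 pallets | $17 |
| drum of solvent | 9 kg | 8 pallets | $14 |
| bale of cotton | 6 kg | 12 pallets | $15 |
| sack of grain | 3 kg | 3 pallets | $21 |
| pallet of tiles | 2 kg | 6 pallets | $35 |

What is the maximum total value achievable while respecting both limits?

$73

Feasible sets respecting both limits:
- box of bearings+sack of grain+pallet of tiles: weight 17, pallet count 15, value 73
- bale of cotton+sack of grain+pallet of tiles: weight 11, pallet count 21, value 71
- drum of solvent+sack of grain+pallet of tiles: weight 14, pallet count 17, value 70
- sack of grain+pallet of tiles: weight 5, pallet count 9, value 56
Best: $73.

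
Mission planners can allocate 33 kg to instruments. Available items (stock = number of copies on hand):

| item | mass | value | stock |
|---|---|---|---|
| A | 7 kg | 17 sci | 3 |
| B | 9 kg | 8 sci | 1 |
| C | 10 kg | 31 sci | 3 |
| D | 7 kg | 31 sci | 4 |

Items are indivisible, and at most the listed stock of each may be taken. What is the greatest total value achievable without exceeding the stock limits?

124 sci

Top feasible selections:
- 4×D: mass 28, value 124
- 1×C + 3×D: mass 31, value 124
Best: 124 sci.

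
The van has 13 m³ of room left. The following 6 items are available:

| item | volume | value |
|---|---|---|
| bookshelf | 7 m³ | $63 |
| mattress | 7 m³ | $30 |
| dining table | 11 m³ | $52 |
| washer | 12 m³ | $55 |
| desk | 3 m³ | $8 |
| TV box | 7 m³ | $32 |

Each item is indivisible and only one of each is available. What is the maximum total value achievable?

Check high-value combinations within 13 m³:
- bookshelf+desk: volume 7+3=10, value 63+8=71
- bookshelf: volume 7, value 63
- washer: volume 12, value 55
- dining table: volume 11, value 52
- desk+TV box: volume 3+7=10, value 8+32=40
Best: $71.

$71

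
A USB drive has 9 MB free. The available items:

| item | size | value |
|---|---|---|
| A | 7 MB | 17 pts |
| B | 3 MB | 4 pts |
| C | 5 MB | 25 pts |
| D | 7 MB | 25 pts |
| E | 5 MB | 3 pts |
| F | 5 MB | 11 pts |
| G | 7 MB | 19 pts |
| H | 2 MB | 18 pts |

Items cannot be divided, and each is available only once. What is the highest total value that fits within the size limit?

Check high-value combinations within 9 MB:
- C+H: size 5+2=7, value 25+18=43
- D+H: size 7+2=9, value 25+18=43
- G+H: size 7+2=9, value 19+18=37
- A+H: size 7+2=9, value 17+18=35
Best: 43 pts.

43 pts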